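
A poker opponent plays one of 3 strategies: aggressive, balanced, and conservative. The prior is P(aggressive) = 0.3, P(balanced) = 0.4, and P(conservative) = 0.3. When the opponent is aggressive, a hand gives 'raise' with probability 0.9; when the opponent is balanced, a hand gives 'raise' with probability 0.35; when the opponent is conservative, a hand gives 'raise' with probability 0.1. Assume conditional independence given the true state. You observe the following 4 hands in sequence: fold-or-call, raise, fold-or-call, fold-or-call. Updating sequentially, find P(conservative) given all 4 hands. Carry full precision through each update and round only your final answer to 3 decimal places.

After 'fold-or-call': normaliser = 0.1·0.3000 + 0.65·0.4000 + 0.9·0.3000; P(aggressive) ≈ 0.0536, P(balanced) ≈ 0.4643, P(conservative) ≈ 0.4821
After 'raise': normaliser = 0.9·0.0536 + 0.35·0.4643 + 0.1·0.4821; P(aggressive) ≈ 0.1862, P(balanced) ≈ 0.6276, P(conservative) ≈ 0.1862
After 'fold-or-call': normaliser = 0.1·0.1862 + 0.65·0.6276 + 0.9·0.1862; P(aggressive) ≈ 0.0313, P(balanced) ≈ 0.6866, P(conservative) ≈ 0.2821
After 'fold-or-call': normaliser = 0.1·0.0313 + 0.65·0.6866 + 0.9·0.2821; P(aggressive) ≈ 0.0045, P(balanced) ≈ 0.6346, P(conservative) ≈ 0.3610

0.361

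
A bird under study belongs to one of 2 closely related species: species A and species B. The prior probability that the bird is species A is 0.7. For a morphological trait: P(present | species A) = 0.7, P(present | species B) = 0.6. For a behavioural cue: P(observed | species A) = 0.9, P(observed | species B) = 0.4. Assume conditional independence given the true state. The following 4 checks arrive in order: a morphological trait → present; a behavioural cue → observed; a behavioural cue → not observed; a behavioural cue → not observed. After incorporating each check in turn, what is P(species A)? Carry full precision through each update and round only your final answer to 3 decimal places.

Each posterior becomes the prior for the next update.
After a morphological trait='present': P(species A) = 0.7·0.7000 / (0.7·0.7000 + 0.6·0.3000) ≈ 0.7313
After a behavioural cue='observed': P(species A) = 0.9·0.7313 / (0.9·0.7313 + 0.4·0.2687) ≈ 0.8596
After a behavioural cue='not observed': P(species A) = 0.1·0.8596 / (0.1·0.8596 + 0.6·0.1404) ≈ 0.5052
After a behavioural cue='not observed': P(species A) = 0.1·0.5052 / (0.1·0.5052 + 0.6·0.4948) ≈ 0.1454

0.145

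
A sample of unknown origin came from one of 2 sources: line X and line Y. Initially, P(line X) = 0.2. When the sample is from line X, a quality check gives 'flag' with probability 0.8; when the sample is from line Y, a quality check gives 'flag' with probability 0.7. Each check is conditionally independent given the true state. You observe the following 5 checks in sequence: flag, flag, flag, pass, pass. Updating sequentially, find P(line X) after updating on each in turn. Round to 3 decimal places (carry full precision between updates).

After 'flag': P(line X) = 0.8·0.2000 / (0.8·0.2000 + 0.7·0.8000) ≈ 0.2222
After 'flag': P(line X) = 0.8·0.2222 / (0.8·0.2222 + 0.7·0.7778) ≈ 0.2462
After 'flag': P(line X) = 0.8·0.2462 / (0.8·0.2462 + 0.7·0.7538) ≈ 0.2718
After 'pass': P(line X) = 0.2·0.2718 / (0.2·0.2718 + 0.3·0.7282) ≈ 0.1992
After 'pass': P(line X) = 0.2·0.1992 / (0.2·0.1992 + 0.3·0.8008) ≈ 0.1423

0.142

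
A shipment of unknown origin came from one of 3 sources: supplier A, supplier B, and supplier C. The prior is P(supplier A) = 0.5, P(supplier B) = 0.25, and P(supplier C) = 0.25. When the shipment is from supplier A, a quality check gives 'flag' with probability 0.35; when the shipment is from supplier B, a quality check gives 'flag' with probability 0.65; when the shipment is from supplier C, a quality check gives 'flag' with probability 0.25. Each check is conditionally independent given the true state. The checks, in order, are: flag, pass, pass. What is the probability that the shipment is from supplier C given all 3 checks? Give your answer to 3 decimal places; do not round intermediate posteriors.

After 'flag': normaliser = 0.35·0.5000 + 0.65·0.2500 + 0.25·0.2500; P(supplier A) ≈ 0.4375, P(supplier B) ≈ 0.4062, P(supplier C) ≈ 0.1562
After 'pass': normaliser = 0.65·0.4375 + 0.35·0.4062 + 0.75·0.1562; P(supplier A) ≈ 0.5230, P(supplier B) ≈ 0.2615, P(supplier C) ≈ 0.2155
After 'pass': normaliser = 0.65·0.5230 + 0.35·0.2615 + 0.75·0.2155; P(supplier A) ≈ 0.5732, P(supplier B) ≈ 0.1543, P(supplier C) ≈ 0.2725

0.273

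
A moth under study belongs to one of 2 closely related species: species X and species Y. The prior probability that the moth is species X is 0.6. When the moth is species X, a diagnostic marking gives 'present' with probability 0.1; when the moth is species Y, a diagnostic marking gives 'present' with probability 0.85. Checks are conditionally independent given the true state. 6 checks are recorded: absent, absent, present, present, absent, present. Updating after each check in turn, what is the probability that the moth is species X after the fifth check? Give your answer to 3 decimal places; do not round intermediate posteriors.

Each posterior becomes the prior for the next update.
After 'absent': P(species X) = 0.9·0.6000 / (0.9·0.6000 + 0.15·0.4000) ≈ 0.9000
After 'absent': P(species X) = 0.9·0.9000 / (0.9·0.9000 + 0.15·0.1000) ≈ 0.9818
After 'present': P(species X) = 0.1·0.9818 / (0.1·0.9818 + 0.85·0.0182) ≈ 0.8640
After 'present': P(species X) = 0.1·0.8640 / (0.1·0.8640 + 0.85·0.1360) ≈ 0.4277
After 'absent': P(species X) = 0.9·0.4277 / (0.9·0.4277 + 0.15·0.5723) ≈ 0.8177

0.818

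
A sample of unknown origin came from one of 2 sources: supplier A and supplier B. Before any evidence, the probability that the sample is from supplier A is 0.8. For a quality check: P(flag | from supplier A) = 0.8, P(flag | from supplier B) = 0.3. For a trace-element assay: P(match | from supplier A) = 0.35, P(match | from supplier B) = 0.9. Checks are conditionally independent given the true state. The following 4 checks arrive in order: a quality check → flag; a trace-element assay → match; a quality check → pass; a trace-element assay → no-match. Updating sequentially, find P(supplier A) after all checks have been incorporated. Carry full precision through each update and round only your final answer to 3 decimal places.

After a quality check='flag': P(supplier A) = 0.8·0.8000 / (0.8·0.8000 + 0.3·0.2000) ≈ 0.9143
After a trace-element assay='match': P(supplier A) = 0.35·0.9143 / (0.35·0.9143 + 0.9·0.0857) ≈ 0.8058
After a quality check='pass': P(supplier A) = 0.2·0.8058 / (0.2·0.8058 + 0.7·0.1942) ≈ 0.5424
After a trace-element assay='no-match': P(supplier A) = 0.65·0.5424 / (0.65·0.5424 + 0.1·0.4576) ≈ 0.8851

0.885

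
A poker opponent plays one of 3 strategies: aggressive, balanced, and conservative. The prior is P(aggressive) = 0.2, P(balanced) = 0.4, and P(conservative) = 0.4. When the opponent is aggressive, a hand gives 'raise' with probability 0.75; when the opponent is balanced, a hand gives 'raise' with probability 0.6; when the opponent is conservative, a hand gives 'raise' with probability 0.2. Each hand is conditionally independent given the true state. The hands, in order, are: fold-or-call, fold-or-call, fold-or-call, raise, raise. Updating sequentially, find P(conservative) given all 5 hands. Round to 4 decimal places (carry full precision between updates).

After 'fold-or-call': normaliser = 0.25·0.2000 + 0.4·0.4000 + 0.8·0.4000; P(aggressive) ≈ 0.0943, P(balanced) ≈ 0.3019, P(conservative) ≈ 0.6038
After 'fold-or-call': normaliser = 0.25·0.0943 + 0.4·0.3019 + 0.8·0.6038; P(aggressive) ≈ 0.0376, P(balanced) ≈ 0.1925, P(conservative) ≈ 0.7699
After 'fold-or-call': normaliser = 0.25·0.0376 + 0.4·0.1925 + 0.8·0.7699; P(aggressive) ≈ 0.0134, P(balanced) ≈ 0.1096, P(conservative) ≈ 0.8770
After 'raise': normaliser = 0.75·0.0134 + 0.6·0.1096 + 0.2·0.8770; P(aggressive) ≈ 0.0400, P(balanced) ≈ 0.2618, P(conservative) ≈ 0.6982
After 'raise': normaliser = 0.75·0.0400 + 0.6·0.2618 + 0.2·0.6982; P(aggressive) ≈ 0.0917, P(balanced) ≈ 0.4809, P(conservative) ≈ 0.4274

0.4274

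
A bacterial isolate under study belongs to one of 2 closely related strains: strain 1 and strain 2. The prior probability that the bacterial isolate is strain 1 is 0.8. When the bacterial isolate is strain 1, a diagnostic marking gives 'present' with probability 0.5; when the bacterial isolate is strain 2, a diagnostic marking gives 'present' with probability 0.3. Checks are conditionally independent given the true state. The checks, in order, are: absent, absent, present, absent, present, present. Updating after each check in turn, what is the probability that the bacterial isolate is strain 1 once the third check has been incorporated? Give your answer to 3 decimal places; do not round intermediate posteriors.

After 'absent': P(strain 1) = 0.5·0.8000 / (0.5·0.8000 + 0.7·0.2000) ≈ 0.7407
After 'absent': P(strain 1) = 0.5·0.7407 / (0.5·0.7407 + 0.7·0.2593) ≈ 0.6711
After 'present': P(strain 1) = 0.5·0.6711 / (0.5·0.6711 + 0.3·0.3289) ≈ 0.7728

0.773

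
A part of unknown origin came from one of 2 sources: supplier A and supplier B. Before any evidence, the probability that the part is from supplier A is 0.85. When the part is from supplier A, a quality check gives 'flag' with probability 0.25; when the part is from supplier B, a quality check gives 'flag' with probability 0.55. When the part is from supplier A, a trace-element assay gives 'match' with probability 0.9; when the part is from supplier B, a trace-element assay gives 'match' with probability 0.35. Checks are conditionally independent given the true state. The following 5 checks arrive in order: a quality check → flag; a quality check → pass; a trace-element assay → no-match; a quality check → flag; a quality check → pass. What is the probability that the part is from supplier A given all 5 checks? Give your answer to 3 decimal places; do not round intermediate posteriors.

0.333

Apply Bayes' rule sequentially, carrying P(supplier A) forward.
After a quality check='flag': P(supplier A) = 0.25·0.8500 / (0.25·0.8500 + 0.55·0.1500) ≈ 0.7203
After a quality check='pass': P(supplier A) = 0.75·0.7203 / (0.75·0.7203 + 0.45·0.2797) ≈ 0.8111
After a trace-element assay='no-match': P(supplier A) = 0.1·0.8111 / (0.1·0.8111 + 0.65·0.1889) ≈ 0.3978
After a quality check='flag': P(supplier A) = 0.25·0.3978 / (0.25·0.3978 + 0.55·0.6022) ≈ 0.2309
After a quality check='pass': P(supplier A) = 0.75·0.2309 / (0.75·0.2309 + 0.45·0.7691) ≈ 0.3335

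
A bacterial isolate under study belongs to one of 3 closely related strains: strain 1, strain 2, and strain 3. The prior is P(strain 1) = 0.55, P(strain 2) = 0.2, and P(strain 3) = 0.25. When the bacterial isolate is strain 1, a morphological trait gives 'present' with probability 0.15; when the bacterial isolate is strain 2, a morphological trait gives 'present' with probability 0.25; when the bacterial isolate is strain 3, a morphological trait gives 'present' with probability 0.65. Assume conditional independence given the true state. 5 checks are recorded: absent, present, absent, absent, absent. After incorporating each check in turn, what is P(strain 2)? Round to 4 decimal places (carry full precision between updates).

After 'absent': normaliser = 0.85·0.5500 + 0.75·0.2000 + 0.35·0.2500; P(strain 1) ≈ 0.6631, P(strain 2) ≈ 0.2128, P(strain 3) ≈ 0.1241
After 'present': normaliser = 0.15·0.6631 + 0.25·0.2128 + 0.65·0.1241; P(strain 1) ≈ 0.4263, P(strain 2) ≈ 0.2280, P(strain 3) ≈ 0.3457
After 'absent': normaliser = 0.85·0.4263 + 0.75·0.2280 + 0.35·0.3457; P(strain 1) ≈ 0.5538, P(strain 2) ≈ 0.2613, P(strain 3) ≈ 0.1849
After 'absent': normaliser = 0.85·0.5538 + 0.75·0.2613 + 0.35·0.1849; P(strain 1) ≈ 0.6436, P(strain 2) ≈ 0.2679, P(strain 3) ≈ 0.0885
After 'absent': normaliser = 0.85·0.6436 + 0.75·0.2679 + 0.35·0.0885; P(strain 1) ≈ 0.7023, P(strain 2) ≈ 0.2580, P(strain 3) ≈ 0.0398

0.2580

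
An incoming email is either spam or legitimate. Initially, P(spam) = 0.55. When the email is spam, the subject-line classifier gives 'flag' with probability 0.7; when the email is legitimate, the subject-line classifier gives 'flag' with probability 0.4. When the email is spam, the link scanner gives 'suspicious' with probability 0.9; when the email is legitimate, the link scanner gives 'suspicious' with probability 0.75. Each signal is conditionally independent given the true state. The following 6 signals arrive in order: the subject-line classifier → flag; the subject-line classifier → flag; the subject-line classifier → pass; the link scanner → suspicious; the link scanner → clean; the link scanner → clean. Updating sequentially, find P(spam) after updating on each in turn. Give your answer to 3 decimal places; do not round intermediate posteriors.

After the subject-line classifier='flag': P(spam) = 0.7·0.5500 / (0.7·0.5500 + 0.4·0.4500) ≈ 0.6814
After the subject-line classifier='flag': P(spam) = 0.7·0.6814 / (0.7·0.6814 + 0.4·0.3186) ≈ 0.7892
After the subject-line classifier='pass': P(spam) = 0.3·0.7892 / (0.3·0.7892 + 0.6·0.2108) ≈ 0.6518
After the link scanner='suspicious': P(spam) = 0.9·0.6518 / (0.9·0.6518 + 0.75·0.3482) ≈ 0.6919
After the link scanner='clean': P(spam) = 0.1·0.6919 / (0.1·0.6919 + 0.25·0.3081) ≈ 0.4732
After the link scanner='clean': P(spam) = 0.1·0.4732 / (0.1·0.4732 + 0.25·0.5268) ≈ 0.2643

0.264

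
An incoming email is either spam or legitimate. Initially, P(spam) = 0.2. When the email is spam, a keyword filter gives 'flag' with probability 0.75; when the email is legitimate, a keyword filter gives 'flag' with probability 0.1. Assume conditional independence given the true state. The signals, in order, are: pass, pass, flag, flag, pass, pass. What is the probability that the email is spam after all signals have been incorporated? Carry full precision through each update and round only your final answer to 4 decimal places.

Each posterior becomes the prior for the next update.
After 'pass': P(spam) = 0.25·0.2000 / (0.25·0.2000 + 0.9·0.8000) ≈ 0.0649
After 'pass': P(spam) = 0.25·0.0649 / (0.25·0.0649 + 0.9·0.9351) ≈ 0.0189
After 'flag': P(spam) = 0.75·0.0189 / (0.75·0.0189 + 0.1·0.9811) ≈ 0.1264
After 'flag': P(spam) = 0.75·0.1264 / (0.75·0.1264 + 0.1·0.8736) ≈ 0.5204
After 'pass': P(spam) = 0.25·0.5204 / (0.25·0.5204 + 0.9·0.4796) ≈ 0.2316
After 'pass': P(spam) = 0.25·0.2316 / (0.25·0.2316 + 0.9·0.7684) ≈ 0.0773

0.0773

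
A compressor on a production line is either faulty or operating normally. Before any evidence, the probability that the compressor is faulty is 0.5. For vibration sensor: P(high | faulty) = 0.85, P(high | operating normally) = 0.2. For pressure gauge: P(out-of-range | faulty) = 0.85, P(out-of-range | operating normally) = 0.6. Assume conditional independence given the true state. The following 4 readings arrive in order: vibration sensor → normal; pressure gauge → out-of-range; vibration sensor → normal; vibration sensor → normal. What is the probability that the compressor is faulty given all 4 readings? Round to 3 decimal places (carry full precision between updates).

Each posterior becomes the prior for the next update.
After vibration sensor='normal': P(faulty) = 0.15·0.5000 / (0.15·0.5000 + 0.8·0.5000) ≈ 0.1579
After pressure gauge='out-of-range': P(faulty) = 0.85·0.1579 / (0.85·0.1579 + 0.6·0.8421) ≈ 0.2099
After vibration sensor='normal': P(faulty) = 0.15·0.2099 / (0.15·0.2099 + 0.8·0.7901) ≈ 0.0474
After vibration sensor='normal': P(faulty) = 0.15·0.0474 / (0.15·0.0474 + 0.8·0.9526) ≈ 0.0093

0.009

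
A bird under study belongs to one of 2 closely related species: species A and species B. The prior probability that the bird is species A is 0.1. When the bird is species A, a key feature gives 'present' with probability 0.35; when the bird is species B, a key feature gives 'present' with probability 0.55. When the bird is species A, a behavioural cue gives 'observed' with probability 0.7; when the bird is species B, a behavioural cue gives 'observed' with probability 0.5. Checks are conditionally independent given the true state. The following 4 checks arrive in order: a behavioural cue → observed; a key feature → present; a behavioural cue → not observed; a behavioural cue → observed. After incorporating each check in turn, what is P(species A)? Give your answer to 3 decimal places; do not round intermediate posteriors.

After a behavioural cue='observed': P(species A) = 0.7·0.1000 / (0.7·0.1000 + 0.5·0.9000) ≈ 0.1346
After a key feature='present': P(species A) = 0.35·0.1346 / (0.35·0.1346 + 0.55·0.8654) ≈ 0.0901
After a behavioural cue='not observed': P(species A) = 0.3·0.0901 / (0.3·0.0901 + 0.5·0.9099) ≈ 0.0561
After a behavioural cue='observed': P(species A) = 0.7·0.0561 / (0.7·0.0561 + 0.5·0.9439) ≈ 0.0768

0.077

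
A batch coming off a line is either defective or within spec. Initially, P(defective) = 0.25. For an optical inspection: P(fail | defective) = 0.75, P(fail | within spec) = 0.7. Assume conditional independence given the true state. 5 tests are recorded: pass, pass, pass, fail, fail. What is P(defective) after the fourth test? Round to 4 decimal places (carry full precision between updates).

Apply Bayes' rule sequentially, carrying P(defective) forward.
After 'pass': P(defective) = 0.25·0.2500 / (0.25·0.2500 + 0.3·0.7500) ≈ 0.2174
After 'pass': P(defective) = 0.25·0.2174 / (0.25·0.2174 + 0.3·0.7826) ≈ 0.1880
After 'pass': P(defective) = 0.25·0.1880 / (0.25·0.1880 + 0.3·0.8120) ≈ 0.1617
After 'fail': P(defective) = 0.75·0.1617 / (0.75·0.1617 + 0.7·0.8383) ≈ 0.1713

0.1713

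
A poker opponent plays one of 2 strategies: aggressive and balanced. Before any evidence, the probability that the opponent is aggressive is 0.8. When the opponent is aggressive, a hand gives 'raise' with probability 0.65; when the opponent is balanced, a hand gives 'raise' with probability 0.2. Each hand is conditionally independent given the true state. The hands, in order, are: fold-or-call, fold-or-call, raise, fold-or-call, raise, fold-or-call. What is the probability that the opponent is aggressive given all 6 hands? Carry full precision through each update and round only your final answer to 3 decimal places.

0.608

Apply Bayes' rule sequentially, carrying P(aggressive) forward.
After 'fold-or-call': P(aggressive) = 0.35·0.8000 / (0.35·0.8000 + 0.8·0.2000) ≈ 0.6364
After 'fold-or-call': P(aggressive) = 0.35·0.6364 / (0.35·0.6364 + 0.8·0.3636) ≈ 0.4336
After 'raise': P(aggressive) = 0.65·0.4336 / (0.65·0.4336 + 0.2·0.5664) ≈ 0.7133
After 'fold-or-call': P(aggressive) = 0.35·0.7133 / (0.35·0.7133 + 0.8·0.2867) ≈ 0.5212
After 'raise': P(aggressive) = 0.65·0.5212 / (0.65·0.5212 + 0.2·0.4788) ≈ 0.7796
After 'fold-or-call': P(aggressive) = 0.35·0.7796 / (0.35·0.7796 + 0.8·0.2204) ≈ 0.6075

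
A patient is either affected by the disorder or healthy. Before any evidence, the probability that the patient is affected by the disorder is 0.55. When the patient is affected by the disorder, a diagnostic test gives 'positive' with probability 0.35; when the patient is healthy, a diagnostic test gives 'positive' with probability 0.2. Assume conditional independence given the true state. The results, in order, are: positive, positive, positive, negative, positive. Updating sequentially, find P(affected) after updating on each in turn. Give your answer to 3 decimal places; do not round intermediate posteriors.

0.903

After 'positive': P(affected) = 0.35·0.5500 / (0.35·0.5500 + 0.2·0.4500) ≈ 0.6814
After 'positive': P(affected) = 0.35·0.6814 / (0.35·0.6814 + 0.2·0.3186) ≈ 0.7892
After 'positive': P(affected) = 0.35·0.7892 / (0.35·0.7892 + 0.2·0.2108) ≈ 0.8676
After 'negative': P(affected) = 0.65·0.8676 / (0.65·0.8676 + 0.8·0.1324) ≈ 0.8418
After 'positive': P(affected) = 0.35·0.8418 / (0.35·0.8418 + 0.2·0.1582) ≈ 0.9030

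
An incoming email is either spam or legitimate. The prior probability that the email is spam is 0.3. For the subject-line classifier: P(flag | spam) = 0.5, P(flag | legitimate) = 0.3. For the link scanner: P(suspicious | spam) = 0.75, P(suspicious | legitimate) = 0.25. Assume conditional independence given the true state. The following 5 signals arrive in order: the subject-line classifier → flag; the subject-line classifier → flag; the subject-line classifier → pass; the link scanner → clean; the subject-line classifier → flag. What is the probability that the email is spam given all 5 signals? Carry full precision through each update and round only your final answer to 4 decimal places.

After the subject-line classifier='flag': P(spam) = 0.5·0.3000 / (0.5·0.3000 + 0.3·0.7000) ≈ 0.4167
After the subject-line classifier='flag': P(spam) = 0.5·0.4167 / (0.5·0.4167 + 0.3·0.5833) ≈ 0.5435
After the subject-line classifier='pass': P(spam) = 0.5·0.5435 / (0.5·0.5435 + 0.7·0.4565) ≈ 0.4596
After the link scanner='clean': P(spam) = 0.25·0.4596 / (0.25·0.4596 + 0.75·0.5404) ≈ 0.2208
After the subject-line classifier='flag': P(spam) = 0.5·0.2208 / (0.5·0.2208 + 0.3·0.7792) ≈ 0.3208

0.3208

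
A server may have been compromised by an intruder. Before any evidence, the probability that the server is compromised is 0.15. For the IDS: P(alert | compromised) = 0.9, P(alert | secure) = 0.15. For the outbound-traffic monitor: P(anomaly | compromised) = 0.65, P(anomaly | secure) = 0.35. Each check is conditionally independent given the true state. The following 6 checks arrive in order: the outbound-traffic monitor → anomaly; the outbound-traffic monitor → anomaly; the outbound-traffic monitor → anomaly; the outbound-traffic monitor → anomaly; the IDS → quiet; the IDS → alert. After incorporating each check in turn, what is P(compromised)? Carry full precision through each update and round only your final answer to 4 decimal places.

0.5971

After the outbound-traffic monitor='anomaly': P(compromised) = 0.65·0.1500 / (0.65·0.1500 + 0.35·0.8500) ≈ 0.2468
After the outbound-traffic monitor='anomaly': P(compromised) = 0.65·0.2468 / (0.65·0.2468 + 0.35·0.7532) ≈ 0.3784
After the outbound-traffic monitor='anomaly': P(compromised) = 0.65·0.3784 / (0.65·0.3784 + 0.35·0.6216) ≈ 0.5306
After the outbound-traffic monitor='anomaly': P(compromised) = 0.65·0.5306 / (0.65·0.5306 + 0.35·0.4694) ≈ 0.6773
After the IDS='quiet': P(compromised) = 0.1·0.6773 / (0.1·0.6773 + 0.85·0.3227) ≈ 0.1981
After the IDS='alert': P(compromised) = 0.9·0.1981 / (0.9·0.1981 + 0.15·0.8019) ≈ 0.5971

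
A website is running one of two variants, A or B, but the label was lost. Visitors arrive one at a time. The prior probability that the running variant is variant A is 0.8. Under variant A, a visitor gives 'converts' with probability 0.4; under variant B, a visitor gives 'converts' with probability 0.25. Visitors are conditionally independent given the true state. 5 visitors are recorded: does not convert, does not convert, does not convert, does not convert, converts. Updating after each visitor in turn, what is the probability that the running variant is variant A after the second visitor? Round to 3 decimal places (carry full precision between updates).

After 'does not convert': P(A) = 0.6·0.8000 / (0.6·0.8000 + 0.75·0.2000) ≈ 0.7619
After 'does not convert': P(A) = 0.6·0.7619 / (0.6·0.7619 + 0.75·0.2381) ≈ 0.7191

0.719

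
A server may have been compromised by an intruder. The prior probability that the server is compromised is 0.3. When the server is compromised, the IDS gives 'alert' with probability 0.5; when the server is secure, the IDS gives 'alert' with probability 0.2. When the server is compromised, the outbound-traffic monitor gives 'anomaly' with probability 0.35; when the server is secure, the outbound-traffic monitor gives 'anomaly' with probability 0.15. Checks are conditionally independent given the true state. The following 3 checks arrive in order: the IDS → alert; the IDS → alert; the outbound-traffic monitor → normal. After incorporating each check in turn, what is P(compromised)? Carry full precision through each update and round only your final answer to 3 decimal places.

After the IDS='alert': P(compromised) = 0.5·0.3000 / (0.5·0.3000 + 0.2·0.7000) ≈ 0.5172
After the IDS='alert': P(compromised) = 0.5·0.5172 / (0.5·0.5172 + 0.2·0.4828) ≈ 0.7282
After the outbound-traffic monitor='normal': P(compromised) = 0.65·0.7282 / (0.65·0.7282 + 0.85·0.2718) ≈ 0.6720

0.672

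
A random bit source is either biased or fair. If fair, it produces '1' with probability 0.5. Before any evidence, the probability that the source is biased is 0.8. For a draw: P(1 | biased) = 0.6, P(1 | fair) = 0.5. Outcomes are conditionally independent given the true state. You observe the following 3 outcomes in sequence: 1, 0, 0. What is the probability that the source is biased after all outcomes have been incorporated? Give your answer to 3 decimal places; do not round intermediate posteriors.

Apply Bayes' rule sequentially, carrying P(biased) forward.
After '1': P(biased) = 0.6·0.8000 / (0.6·0.8000 + 0.5·0.2000) ≈ 0.8276
After '0': P(biased) = 0.4·0.8276 / (0.4·0.8276 + 0.5·0.1724) ≈ 0.7934
After '0': P(biased) = 0.4·0.7934 / (0.4·0.7934 + 0.5·0.2066) ≈ 0.7544

0.754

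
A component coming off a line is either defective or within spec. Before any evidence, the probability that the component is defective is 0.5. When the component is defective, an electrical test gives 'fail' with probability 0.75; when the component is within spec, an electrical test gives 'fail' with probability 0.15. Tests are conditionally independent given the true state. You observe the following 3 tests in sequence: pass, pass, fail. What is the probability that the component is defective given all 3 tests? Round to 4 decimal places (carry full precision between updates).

0.3019

After 'pass': P(defective) = 0.25·0.5000 / (0.25·0.5000 + 0.85·0.5000) ≈ 0.2273
After 'pass': P(defective) = 0.25·0.2273 / (0.25·0.2273 + 0.85·0.7727) ≈ 0.0796
After 'fail': P(defective) = 0.75·0.0796 / (0.75·0.0796 + 0.15·0.9204) ≈ 0.3019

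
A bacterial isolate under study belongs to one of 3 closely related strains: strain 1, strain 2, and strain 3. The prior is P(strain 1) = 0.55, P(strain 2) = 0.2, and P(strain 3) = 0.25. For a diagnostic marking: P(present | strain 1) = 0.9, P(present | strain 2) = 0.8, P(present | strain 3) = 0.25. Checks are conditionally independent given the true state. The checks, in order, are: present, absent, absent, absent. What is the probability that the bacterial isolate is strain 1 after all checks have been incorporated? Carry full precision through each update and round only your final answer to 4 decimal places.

0.0176

After 'present': normaliser = 0.9·0.5500 + 0.8·0.2000 + 0.25·0.2500; P(strain 1) ≈ 0.6899, P(strain 2) ≈ 0.2230, P(strain 3) ≈ 0.0871
After 'absent': normaliser = 0.1·0.6899 + 0.2·0.2230 + 0.75·0.0871; P(strain 1) ≈ 0.3856, P(strain 2) ≈ 0.2493, P(strain 3) ≈ 0.3651
After 'absent': normaliser = 0.1·0.3856 + 0.2·0.2493 + 0.75·0.3651; P(strain 1) ≈ 0.1064, P(strain 2) ≈ 0.1376, P(strain 3) ≈ 0.7559
After 'absent': normaliser = 0.1·0.1064 + 0.2·0.1376 + 0.75·0.7559; P(strain 1) ≈ 0.0176, P(strain 2) ≈ 0.0455, P(strain 3) ≈ 0.9369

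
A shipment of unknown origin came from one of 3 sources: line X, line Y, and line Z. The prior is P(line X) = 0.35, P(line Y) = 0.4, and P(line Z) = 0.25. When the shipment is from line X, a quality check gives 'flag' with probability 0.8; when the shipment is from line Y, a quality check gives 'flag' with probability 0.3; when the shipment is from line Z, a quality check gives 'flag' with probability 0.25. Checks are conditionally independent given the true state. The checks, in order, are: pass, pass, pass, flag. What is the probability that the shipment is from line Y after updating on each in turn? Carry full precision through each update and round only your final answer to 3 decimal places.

0.590

Apply Bayes' rule sequentially, carrying P(line Y) forward.
After 'pass': normaliser = 0.2·0.3500 + 0.7·0.4000 + 0.75·0.2500; P(line X) ≈ 0.1302, P(line Y) ≈ 0.5209, P(line Z) ≈ 0.3488
After 'pass': normaliser = 0.2·0.1302 + 0.7·0.5209 + 0.75·0.3488; P(line X) ≈ 0.0399, P(line Y) ≈ 0.5590, P(line Z) ≈ 0.4011
After 'pass': normaliser = 0.2·0.0399 + 0.7·0.5590 + 0.75·0.4011; P(line X) ≈ 0.0114, P(line Y) ≈ 0.5589, P(line Z) ≈ 0.4297
After 'flag': normaliser = 0.8·0.0114 + 0.3·0.5589 + 0.25·0.4297; P(line X) ≈ 0.0321, P(line Y) ≈ 0.5900, P(line Z) ≈ 0.3779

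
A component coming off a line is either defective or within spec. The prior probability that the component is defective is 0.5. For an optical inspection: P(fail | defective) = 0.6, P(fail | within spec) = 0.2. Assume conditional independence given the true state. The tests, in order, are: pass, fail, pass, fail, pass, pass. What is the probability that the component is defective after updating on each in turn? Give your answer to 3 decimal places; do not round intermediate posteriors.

0.360

After 'pass': P(defective) = 0.4·0.5000 / (0.4·0.5000 + 0.8·0.5000) ≈ 0.3333
After 'fail': P(defective) = 0.6·0.3333 / (0.6·0.3333 + 0.2·0.6667) ≈ 0.6000
After 'pass': P(defective) = 0.4·0.6000 / (0.4·0.6000 + 0.8·0.4000) ≈ 0.4286
After 'fail': P(defective) = 0.6·0.4286 / (0.6·0.4286 + 0.2·0.5714) ≈ 0.6923
After 'pass': P(defective) = 0.4·0.6923 / (0.4·0.6923 + 0.8·0.3077) ≈ 0.5294
After 'pass': P(defective) = 0.4·0.5294 / (0.4·0.5294 + 0.8·0.4706) ≈ 0.3600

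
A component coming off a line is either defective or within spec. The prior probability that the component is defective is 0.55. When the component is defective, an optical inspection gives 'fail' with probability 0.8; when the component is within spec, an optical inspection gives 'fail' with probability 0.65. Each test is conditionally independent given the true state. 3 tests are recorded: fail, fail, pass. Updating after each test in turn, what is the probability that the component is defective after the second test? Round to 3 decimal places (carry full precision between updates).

0.649

After 'fail': P(defective) = 0.8·0.5500 / (0.8·0.5500 + 0.65·0.4500) ≈ 0.6007
After 'fail': P(defective) = 0.8·0.6007 / (0.8·0.6007 + 0.65·0.3993) ≈ 0.6493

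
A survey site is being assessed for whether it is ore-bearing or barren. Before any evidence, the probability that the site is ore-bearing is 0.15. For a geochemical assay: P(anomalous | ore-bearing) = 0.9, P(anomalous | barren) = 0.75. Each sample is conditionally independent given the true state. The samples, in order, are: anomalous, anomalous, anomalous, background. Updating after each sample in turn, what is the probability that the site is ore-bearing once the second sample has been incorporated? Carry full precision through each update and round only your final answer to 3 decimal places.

Apply Bayes' rule sequentially, carrying P(ore) forward.
After 'anomalous': P(ore) = 0.9·0.1500 / (0.9·0.1500 + 0.75·0.8500) ≈ 0.1748
After 'anomalous': P(ore) = 0.9·0.1748 / (0.9·0.1748 + 0.75·0.8252) ≈ 0.2026

0.203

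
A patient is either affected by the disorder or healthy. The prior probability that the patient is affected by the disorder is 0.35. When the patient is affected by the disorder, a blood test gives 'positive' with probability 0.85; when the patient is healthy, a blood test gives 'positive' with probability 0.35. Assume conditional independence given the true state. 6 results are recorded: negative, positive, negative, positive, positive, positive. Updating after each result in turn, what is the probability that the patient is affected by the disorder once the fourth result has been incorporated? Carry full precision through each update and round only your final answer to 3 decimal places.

After 'negative': P(affected) = 0.15·0.3500 / (0.15·0.3500 + 0.65·0.6500) ≈ 0.1105
After 'positive': P(affected) = 0.85·0.1105 / (0.85·0.1105 + 0.35·0.8895) ≈ 0.2318
After 'negative': P(affected) = 0.15·0.2318 / (0.15·0.2318 + 0.65·0.7682) ≈ 0.0651
After 'positive': P(affected) = 0.85·0.0651 / (0.85·0.0651 + 0.35·0.9349) ≈ 0.1447

0.145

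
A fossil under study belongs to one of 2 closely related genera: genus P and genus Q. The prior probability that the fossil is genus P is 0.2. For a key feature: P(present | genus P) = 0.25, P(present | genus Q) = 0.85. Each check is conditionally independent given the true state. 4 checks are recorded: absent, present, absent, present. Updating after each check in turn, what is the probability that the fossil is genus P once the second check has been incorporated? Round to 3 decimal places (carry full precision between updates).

After 'absent': P(genus P) = 0.75·0.2000 / (0.75·0.2000 + 0.15·0.8000) ≈ 0.5556
After 'present': P(genus P) = 0.25·0.5556 / (0.25·0.5556 + 0.85·0.4444) ≈ 0.2688

0.269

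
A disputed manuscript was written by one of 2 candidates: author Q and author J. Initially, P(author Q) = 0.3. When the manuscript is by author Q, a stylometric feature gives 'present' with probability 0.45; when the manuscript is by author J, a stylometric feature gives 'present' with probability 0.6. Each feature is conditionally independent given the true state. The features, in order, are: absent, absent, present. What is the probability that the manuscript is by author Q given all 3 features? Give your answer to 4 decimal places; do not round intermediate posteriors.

After 'absent': P(author Q) = 0.55·0.3000 / (0.55·0.3000 + 0.4·0.7000) ≈ 0.3708
After 'absent': P(author Q) = 0.55·0.3708 / (0.55·0.3708 + 0.4·0.6292) ≈ 0.4476
After 'present': P(author Q) = 0.45·0.4476 / (0.45·0.4476 + 0.6·0.5524) ≈ 0.3780

0.3780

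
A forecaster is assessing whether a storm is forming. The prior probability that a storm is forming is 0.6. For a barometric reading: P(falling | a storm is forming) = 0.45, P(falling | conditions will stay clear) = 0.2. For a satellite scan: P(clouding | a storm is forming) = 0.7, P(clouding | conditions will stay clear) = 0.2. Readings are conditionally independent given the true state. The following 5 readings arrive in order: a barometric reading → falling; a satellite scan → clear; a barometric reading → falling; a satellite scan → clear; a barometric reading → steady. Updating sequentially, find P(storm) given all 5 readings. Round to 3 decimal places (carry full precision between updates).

After a barometric reading='falling': P(storm) = 0.45·0.6000 / (0.45·0.6000 + 0.2·0.4000) ≈ 0.7714
After a satellite scan='clear': P(storm) = 0.3·0.7714 / (0.3·0.7714 + 0.8·0.2286) ≈ 0.5586
After a barometric reading='falling': P(storm) = 0.45·0.5586 / (0.45·0.5586 + 0.2·0.4414) ≈ 0.7401
After a satellite scan='clear': P(storm) = 0.3·0.7401 / (0.3·0.7401 + 0.8·0.2599) ≈ 0.5164
After a barometric reading='steady': P(storm) = 0.55·0.5164 / (0.55·0.5164 + 0.8·0.4836) ≈ 0.4234

0.423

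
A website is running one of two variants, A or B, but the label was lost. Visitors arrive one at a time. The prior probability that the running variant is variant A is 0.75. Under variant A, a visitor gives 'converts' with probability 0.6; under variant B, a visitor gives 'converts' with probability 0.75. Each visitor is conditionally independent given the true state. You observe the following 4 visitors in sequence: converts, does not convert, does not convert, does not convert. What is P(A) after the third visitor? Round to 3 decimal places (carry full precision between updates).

0.860

After 'converts': P(A) = 0.6·0.7500 / (0.6·0.7500 + 0.75·0.2500) ≈ 0.7059
After 'does not convert': P(A) = 0.4·0.7059 / (0.4·0.7059 + 0.25·0.2941) ≈ 0.7934
After 'does not convert': P(A) = 0.4·0.7934 / (0.4·0.7934 + 0.25·0.2066) ≈ 0.8600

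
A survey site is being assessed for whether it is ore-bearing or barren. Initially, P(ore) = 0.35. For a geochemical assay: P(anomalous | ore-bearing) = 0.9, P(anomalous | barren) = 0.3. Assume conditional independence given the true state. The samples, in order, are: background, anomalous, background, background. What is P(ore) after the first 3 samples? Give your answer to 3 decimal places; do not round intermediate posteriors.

0.032

After 'background': P(ore) = 0.1·0.3500 / (0.1·0.3500 + 0.7·0.6500) ≈ 0.0714
After 'anomalous': P(ore) = 0.9·0.0714 / (0.9·0.0714 + 0.3·0.9286) ≈ 0.1875
After 'background': P(ore) = 0.1·0.1875 / (0.1·0.1875 + 0.7·0.8125) ≈ 0.0319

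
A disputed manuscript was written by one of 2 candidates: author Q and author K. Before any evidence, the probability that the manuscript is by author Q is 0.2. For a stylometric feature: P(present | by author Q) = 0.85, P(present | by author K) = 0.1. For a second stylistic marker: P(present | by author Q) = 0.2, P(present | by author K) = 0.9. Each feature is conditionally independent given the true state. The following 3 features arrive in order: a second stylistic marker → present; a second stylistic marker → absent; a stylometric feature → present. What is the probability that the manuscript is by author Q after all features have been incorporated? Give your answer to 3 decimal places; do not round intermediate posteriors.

Each posterior becomes the prior for the next update.
After a second stylistic marker='present': P(author Q) = 0.2·0.2000 / (0.2·0.2000 + 0.9·0.8000) ≈ 0.0526
After a second stylistic marker='absent': P(author Q) = 0.8·0.0526 / (0.8·0.0526 + 0.1·0.9474) ≈ 0.3077
After a stylometric feature='present': P(author Q) = 0.85·0.3077 / (0.85·0.3077 + 0.1·0.6923) ≈ 0.7907

0.791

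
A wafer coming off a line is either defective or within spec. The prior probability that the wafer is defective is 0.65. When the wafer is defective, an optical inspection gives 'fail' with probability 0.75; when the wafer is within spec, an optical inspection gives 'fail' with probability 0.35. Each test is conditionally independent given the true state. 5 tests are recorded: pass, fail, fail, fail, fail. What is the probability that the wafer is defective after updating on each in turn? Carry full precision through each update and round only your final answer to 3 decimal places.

0.938

Each posterior becomes the prior for the next update.
After 'pass': P(defective) = 0.25·0.6500 / (0.25·0.6500 + 0.65·0.3500) ≈ 0.4167
After 'fail': P(defective) = 0.75·0.4167 / (0.75·0.4167 + 0.35·0.5833) ≈ 0.6048
After 'fail': P(defective) = 0.75·0.6048 / (0.75·0.6048 + 0.35·0.3952) ≈ 0.7663
After 'fail': P(defective) = 0.75·0.7663 / (0.75·0.7663 + 0.35·0.2337) ≈ 0.8754
After 'fail': P(defective) = 0.75·0.8754 / (0.75·0.8754 + 0.35·0.1246) ≈ 0.9377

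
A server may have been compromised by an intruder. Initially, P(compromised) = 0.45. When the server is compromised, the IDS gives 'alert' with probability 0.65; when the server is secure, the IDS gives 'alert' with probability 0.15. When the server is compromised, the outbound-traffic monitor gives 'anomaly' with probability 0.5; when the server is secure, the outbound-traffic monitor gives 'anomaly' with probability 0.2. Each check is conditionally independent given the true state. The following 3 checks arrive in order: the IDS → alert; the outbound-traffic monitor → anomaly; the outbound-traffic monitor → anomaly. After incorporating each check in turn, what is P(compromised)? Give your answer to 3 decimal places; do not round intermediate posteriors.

After the IDS='alert': P(compromised) = 0.65·0.4500 / (0.65·0.4500 + 0.15·0.5500) ≈ 0.7800
After the outbound-traffic monitor='anomaly': P(compromised) = 0.5·0.7800 / (0.5·0.7800 + 0.2·0.2200) ≈ 0.8986
After the outbound-traffic monitor='anomaly': P(compromised) = 0.5·0.8986 / (0.5·0.8986 + 0.2·0.1014) ≈ 0.9568

0.957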